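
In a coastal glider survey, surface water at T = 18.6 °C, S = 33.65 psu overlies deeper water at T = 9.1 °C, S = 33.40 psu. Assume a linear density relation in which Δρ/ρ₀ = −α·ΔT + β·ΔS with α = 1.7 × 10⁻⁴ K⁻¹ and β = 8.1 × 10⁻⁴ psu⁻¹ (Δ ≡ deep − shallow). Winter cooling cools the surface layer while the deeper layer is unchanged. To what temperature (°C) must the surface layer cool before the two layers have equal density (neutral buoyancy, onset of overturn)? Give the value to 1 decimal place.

Neutral buoyancy requires Δρ = 0, i.e. −α(T_deep − T_surf′) + β(S_deep − S_surf) = 0.
T_surf′ = T_deep − (β/α)·ΔS = 9.1 − (8.1 × 10⁻⁴/1.7 × 10⁻⁴)·(-0.25) = 10.291 °C.
Cooling required: 18.6 − (10.291) = 8.309 °C.

10.3 °C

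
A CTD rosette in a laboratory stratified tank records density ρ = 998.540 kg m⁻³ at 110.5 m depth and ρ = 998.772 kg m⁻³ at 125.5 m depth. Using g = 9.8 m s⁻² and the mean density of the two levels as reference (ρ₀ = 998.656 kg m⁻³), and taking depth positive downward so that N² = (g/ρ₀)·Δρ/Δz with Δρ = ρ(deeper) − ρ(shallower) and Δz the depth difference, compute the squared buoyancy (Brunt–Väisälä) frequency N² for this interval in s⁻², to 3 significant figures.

Δρ = 998.772 − 998.540 = 0.232 kg m⁻³ over Δz = 125.5 − 110.5 = 15 m.
N² = (9.8/998.656) × (0.232/15) = 1.5178 × 10⁻⁴ s⁻² ≈ 1.52 × 10⁻⁴ s⁻².
A positive N² confirms static stability across the interval.

1.52 × 10⁻⁴ s⁻²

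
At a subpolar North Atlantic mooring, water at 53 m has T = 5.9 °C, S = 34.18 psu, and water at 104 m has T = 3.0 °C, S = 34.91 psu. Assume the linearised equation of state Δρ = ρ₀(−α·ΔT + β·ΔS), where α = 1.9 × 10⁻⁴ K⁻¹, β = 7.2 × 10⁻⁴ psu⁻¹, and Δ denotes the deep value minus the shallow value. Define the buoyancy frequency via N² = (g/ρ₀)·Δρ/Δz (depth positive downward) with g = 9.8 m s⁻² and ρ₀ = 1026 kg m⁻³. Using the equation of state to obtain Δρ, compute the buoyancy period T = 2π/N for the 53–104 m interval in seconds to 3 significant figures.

437 s

ΔT = -2.9 K, ΔS = +0.73 psu (deep − shallow).
Δρ/ρ₀ = −αΔT + βΔS = 5.51 × 10⁻⁴ + 5.256 × 10⁻⁴ = 1.0766 × 10⁻³, so Δρ ≈ 1.105 kg m⁻³.
N² = (g/ρ₀)·Δρ/Δz = g·(Δρ/ρ₀)/Δz = 9.8 × 1.0766 × 10⁻³ / 51 = 2.0688 × 10⁻⁴ s⁻².
N = √(2.0688 × 10⁻⁴) = 0.014383 rad s⁻¹ → T = 2π/N = 436.85 s ≈ 437 s.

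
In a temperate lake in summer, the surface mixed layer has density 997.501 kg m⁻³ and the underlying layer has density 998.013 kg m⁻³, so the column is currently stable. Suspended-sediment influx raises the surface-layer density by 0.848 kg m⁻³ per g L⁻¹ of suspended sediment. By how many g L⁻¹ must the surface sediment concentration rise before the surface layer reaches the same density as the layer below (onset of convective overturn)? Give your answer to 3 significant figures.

0.604 g L⁻¹

Density deficit of the surface layer: 998.013 − 997.501 = 0.512 kg m⁻³.
Required change = 0.512 / 0.848 = 0.604 g L⁻¹.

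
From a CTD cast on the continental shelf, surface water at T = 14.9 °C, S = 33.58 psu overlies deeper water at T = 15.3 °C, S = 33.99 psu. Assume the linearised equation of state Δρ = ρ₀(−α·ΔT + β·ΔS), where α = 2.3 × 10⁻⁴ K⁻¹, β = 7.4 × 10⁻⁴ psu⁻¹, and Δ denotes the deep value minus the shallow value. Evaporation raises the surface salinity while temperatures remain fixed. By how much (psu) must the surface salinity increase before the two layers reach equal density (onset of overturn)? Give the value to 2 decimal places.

0.29 psu

Neutral buoyancy requires −α(T_deep − T_surf) + β(S_deep − S_surf′) = 0.
S_surf′ = S_deep − (α/β)·ΔT = 33.99 − (2.3 × 10⁻⁴/7.4 × 10⁻⁴)·(+0.4) = 33.8657 psu.
Increase required: 33.8657 − 33.58 = 0.2857 psu.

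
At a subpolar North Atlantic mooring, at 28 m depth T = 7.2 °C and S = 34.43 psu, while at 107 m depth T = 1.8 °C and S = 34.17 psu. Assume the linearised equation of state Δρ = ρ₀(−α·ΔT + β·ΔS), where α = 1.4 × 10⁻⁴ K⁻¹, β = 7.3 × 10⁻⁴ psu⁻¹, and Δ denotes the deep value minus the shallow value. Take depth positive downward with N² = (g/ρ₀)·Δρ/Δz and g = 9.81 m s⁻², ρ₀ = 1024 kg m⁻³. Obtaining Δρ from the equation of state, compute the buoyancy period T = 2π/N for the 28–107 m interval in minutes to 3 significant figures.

ΔT = -5.4 K, ΔS = -0.26 psu (deep − shallow).
Δρ/ρ₀ = −αΔT + βΔS = 7.56 × 10⁻⁴ − 1.898 × 10⁻⁴ = 5.662 × 10⁻⁴, so Δρ ≈ 0.5798 kg m⁻³.
N² = (g/ρ₀)·Δρ/Δz = g·(Δρ/ρ₀)/Δz = 9.81 × 5.662 × 10⁻⁴ / 79 = 7.0309 × 10⁻⁵ s⁻².
N = √(7.0309 × 10⁻⁵) = 8.3850 × 10⁻³ rad s⁻¹ → T = 2π/N = 749.34 s = 12.489 min ≈ 12.5 min.

12.5 min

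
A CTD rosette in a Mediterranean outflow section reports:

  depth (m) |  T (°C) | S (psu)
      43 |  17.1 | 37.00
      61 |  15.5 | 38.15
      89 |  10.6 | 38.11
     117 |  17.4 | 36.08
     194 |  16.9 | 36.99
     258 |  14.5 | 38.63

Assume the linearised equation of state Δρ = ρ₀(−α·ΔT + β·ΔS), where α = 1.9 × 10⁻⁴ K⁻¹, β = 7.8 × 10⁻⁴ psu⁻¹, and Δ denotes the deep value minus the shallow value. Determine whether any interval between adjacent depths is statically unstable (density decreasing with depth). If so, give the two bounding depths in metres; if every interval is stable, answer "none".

Evaluate Δρ/ρ₀ = −αΔT + βΔS across each adjacent pair:
  43–61 m: −αΔT+βΔS = −(1.9 × 10⁻⁴)(-1.6)+(7.8 × 10⁻⁴)(+1.15) = 1.2 × 10⁻³ → stable
  61–89 m: −αΔT+βΔS = −(1.9 × 10⁻⁴)(-4.9)+(7.8 × 10⁻⁴)(-0.04) = 9.0 × 10⁻⁴ → stable
  89–117 m: −αΔT+βΔS = −(1.9 × 10⁻⁴)(+6.8)+(7.8 × 10⁻⁴)(-2.03) = -2.9 × 10⁻³ → UNSTABLE
  117–194 m: −αΔT+βΔS = −(1.9 × 10⁻⁴)(-0.5)+(7.8 × 10⁻⁴)(+0.91) = 8.0 × 10⁻⁴ → stable
  194–258 m: −αΔT+βΔS = −(1.9 × 10⁻⁴)(-2.4)+(7.8 × 10⁻⁴)(+1.64) = 1.7 × 10⁻³ → stable
The 89–117 m interval has Δρ < 0: lighter water underlies denser water.

89–117 m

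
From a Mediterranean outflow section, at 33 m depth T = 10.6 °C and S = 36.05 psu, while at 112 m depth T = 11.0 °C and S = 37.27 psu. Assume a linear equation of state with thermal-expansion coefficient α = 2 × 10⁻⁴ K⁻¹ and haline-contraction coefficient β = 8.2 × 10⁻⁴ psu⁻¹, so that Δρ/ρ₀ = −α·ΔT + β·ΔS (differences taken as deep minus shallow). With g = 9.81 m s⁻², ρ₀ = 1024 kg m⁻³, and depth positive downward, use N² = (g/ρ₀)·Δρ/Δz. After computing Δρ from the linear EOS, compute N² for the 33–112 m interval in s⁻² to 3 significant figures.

ΔT = +0.4 K, ΔS = +1.22 psu (deep − shallow).
Δρ/ρ₀ = −αΔT + βΔS = -8.00 × 10⁻⁵ + 1.0004 × 10⁻³ = 9.204 × 10⁻⁴, so Δρ ≈ 0.9425 kg m⁻³.
N² = (g/ρ₀)·Δρ/Δz = g·(Δρ/ρ₀)/Δz = 9.81 × 9.204 × 10⁻⁴ / 79 = 1.1429 × 10⁻⁴ s⁻² ≈ 1.14 × 10⁻⁴ s⁻².

1.14 × 10⁻⁴ s⁻²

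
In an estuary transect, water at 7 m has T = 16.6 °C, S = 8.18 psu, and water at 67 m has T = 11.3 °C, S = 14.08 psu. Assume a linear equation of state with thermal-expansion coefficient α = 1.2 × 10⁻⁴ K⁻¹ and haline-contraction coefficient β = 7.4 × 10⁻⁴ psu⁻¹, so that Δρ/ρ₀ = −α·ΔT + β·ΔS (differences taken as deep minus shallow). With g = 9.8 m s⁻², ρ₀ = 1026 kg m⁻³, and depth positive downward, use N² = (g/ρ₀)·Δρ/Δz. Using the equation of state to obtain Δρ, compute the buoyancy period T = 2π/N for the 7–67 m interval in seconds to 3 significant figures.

220 s

ΔT = -5.3 K, ΔS = +5.90 psu (deep − shallow).
Δρ/ρ₀ = −αΔT + βΔS = 6.36 × 10⁻⁴ + 4.366 × 10⁻³ = 5.002 × 10⁻³, so Δρ ≈ 5.132 kg m⁻³.
N² = (g/ρ₀)·Δρ/Δz = g·(Δρ/ρ₀)/Δz = 9.8 × 5.002 × 10⁻³ / 60 = 8.1699 × 10⁻⁴ s⁻².
N = √(8.1699 × 10⁻⁴) = 0.028583 rad s⁻¹ → T = 2π/N = 219.82 s ≈ 220 s.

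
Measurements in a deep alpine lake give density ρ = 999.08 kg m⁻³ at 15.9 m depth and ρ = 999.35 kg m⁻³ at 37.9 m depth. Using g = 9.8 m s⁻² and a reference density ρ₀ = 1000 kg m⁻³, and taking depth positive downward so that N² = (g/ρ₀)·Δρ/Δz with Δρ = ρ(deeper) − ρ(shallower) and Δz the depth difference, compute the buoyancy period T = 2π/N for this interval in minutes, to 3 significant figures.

Δρ = 999.35 − 999.08 = 0.27 kg m⁻³ over Δz = 37.9 − 15.9 = 22 m.
N² = (9.8/1000) × (0.27/22) = 1.2027 × 10⁻⁴ s⁻².
N = √(1.2027 × 10⁻⁴) = 0.010967 rad s⁻¹, so T = 2π/N = 572.92 s = 9.5487 min ≈ 9.55 min.

9.55 min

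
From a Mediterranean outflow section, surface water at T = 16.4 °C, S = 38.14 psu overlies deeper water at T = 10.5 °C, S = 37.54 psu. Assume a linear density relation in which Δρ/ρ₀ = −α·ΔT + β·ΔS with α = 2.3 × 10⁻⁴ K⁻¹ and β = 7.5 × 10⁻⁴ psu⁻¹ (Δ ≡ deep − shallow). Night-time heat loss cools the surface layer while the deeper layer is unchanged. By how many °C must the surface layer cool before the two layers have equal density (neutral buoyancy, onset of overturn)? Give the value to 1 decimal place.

3.9 °C

Neutral buoyancy requires Δρ = 0, i.e. −α(T_deep − T_surf′) + β(S_deep − S_surf) = 0.
T_surf′ = T_deep − (β/α)·ΔS = 10.5 − (7.5 × 10⁻⁴/2.3 × 10⁻⁴)·(-0.60) = 12.457 °C.
Cooling required: 16.4 − (12.457) = 3.943 °C.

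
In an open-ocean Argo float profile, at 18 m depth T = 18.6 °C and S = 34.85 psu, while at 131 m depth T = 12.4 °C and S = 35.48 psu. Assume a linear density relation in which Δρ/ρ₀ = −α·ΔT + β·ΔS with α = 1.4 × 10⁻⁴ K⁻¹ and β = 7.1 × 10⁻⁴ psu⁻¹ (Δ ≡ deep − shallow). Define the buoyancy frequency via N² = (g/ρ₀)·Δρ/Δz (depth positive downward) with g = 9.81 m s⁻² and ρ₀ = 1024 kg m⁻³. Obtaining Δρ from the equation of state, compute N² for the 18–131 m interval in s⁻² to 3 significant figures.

1.14 × 10⁻⁴ s⁻²

ΔT = -6.2 K, ΔS = +0.63 psu (deep − shallow).
Δρ/ρ₀ = −αΔT + βΔS = 8.68 × 10⁻⁴ + 4.473 × 10⁻⁴ = 1.3153 × 10⁻³, so Δρ ≈ 1.347 kg m⁻³.
N² = (g/ρ₀)·Δρ/Δz = g·(Δρ/ρ₀)/Δz = 9.81 × 1.3153 × 10⁻³ / 113 = 1.1419 × 10⁻⁴ s⁻² ≈ 1.14 × 10⁻⁴ s⁻².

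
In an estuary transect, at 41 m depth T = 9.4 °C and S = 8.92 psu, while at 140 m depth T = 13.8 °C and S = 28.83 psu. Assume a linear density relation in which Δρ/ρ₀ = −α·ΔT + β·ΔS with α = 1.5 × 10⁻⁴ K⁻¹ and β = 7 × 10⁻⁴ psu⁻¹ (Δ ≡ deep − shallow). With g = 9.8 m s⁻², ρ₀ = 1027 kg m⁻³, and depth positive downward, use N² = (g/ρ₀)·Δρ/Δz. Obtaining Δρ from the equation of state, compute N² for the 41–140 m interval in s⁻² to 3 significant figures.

1.31 × 10⁻³ s⁻²

ΔT = +4.4 K, ΔS = +19.91 psu (deep − shallow).
Δρ/ρ₀ = −αΔT + βΔS = -6.60 × 10⁻⁴ + 0.013937 = 0.013277, so Δρ ≈ 13.64 kg m⁻³.
N² = (g/ρ₀)·Δρ/Δz = g·(Δρ/ρ₀)/Δz = 9.8 × 0.013277 / 99 = 1.3143 × 10⁻³ s⁻² ≈ 1.31 × 10⁻³ s⁻².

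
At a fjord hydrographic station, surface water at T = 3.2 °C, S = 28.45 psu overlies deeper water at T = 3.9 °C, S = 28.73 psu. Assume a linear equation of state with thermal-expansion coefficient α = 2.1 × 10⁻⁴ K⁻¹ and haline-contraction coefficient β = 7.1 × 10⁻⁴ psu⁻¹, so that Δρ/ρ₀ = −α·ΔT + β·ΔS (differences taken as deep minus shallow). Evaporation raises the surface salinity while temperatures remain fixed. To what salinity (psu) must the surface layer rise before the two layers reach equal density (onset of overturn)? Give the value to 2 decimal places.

28.52 psu

Neutral buoyancy requires −α(T_deep − T_surf) + β(S_deep − S_surf′) = 0.
S_surf′ = S_deep − (α/β)·ΔT = 28.73 − (2.1 × 10⁻⁴/7.1 × 10⁻⁴)·(+0.7) = 28.5230 psu.
Increase required: 28.5230 − 28.45 = 0.0730 psu.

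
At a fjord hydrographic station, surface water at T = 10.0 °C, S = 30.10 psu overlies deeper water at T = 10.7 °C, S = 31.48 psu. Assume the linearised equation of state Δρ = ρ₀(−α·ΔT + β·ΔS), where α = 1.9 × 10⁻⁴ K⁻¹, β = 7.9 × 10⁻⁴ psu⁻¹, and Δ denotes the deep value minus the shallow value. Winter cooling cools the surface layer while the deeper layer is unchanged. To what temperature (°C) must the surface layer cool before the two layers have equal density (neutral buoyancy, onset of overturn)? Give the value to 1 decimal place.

Neutral buoyancy requires Δρ = 0, i.e. −α(T_deep − T_surf′) + β(S_deep − S_surf) = 0.
T_surf′ = T_deep − (β/α)·ΔS = 10.7 − (7.9 × 10⁻⁴/1.9 × 10⁻⁴)·(+1.38) = 4.962 °C.
Cooling required: 10.0 − (4.962) = 5.038 °C.

5.0 °C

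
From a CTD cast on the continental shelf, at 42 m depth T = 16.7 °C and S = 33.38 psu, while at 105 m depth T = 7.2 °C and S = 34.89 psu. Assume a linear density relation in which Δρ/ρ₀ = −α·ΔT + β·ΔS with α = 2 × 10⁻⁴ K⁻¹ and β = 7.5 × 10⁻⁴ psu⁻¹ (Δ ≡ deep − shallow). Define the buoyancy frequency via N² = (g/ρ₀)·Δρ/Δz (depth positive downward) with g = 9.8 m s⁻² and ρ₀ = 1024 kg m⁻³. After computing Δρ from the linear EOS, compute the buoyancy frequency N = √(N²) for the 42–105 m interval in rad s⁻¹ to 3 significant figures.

0.0217 rad s⁻¹

ΔT = -9.5 K, ΔS = +1.51 psu (deep − shallow).
Δρ/ρ₀ = −αΔT + βΔS = 1.90 × 10⁻³ + 1.1325 × 10⁻³ = 3.0325 × 10⁻³, so Δρ ≈ 3.105 kg m⁻³.
N² = (g/ρ₀)·Δρ/Δz = g·(Δρ/ρ₀)/Δz = 9.8 × 3.0325 × 10⁻³ / 63 = 4.7172 × 10⁻⁴ s⁻².
N = √(4.7172 × 10⁻⁴) = 0.021719 rad s⁻¹ ≈ 0.0217 rad s⁻¹.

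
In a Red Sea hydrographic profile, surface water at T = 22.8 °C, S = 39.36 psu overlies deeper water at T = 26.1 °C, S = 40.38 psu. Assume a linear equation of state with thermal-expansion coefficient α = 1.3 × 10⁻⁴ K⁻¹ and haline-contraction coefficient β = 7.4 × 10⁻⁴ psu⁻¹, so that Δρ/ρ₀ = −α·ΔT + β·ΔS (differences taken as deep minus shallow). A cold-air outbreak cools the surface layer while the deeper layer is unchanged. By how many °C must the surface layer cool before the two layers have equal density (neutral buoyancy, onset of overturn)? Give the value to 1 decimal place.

2.5 °C

Neutral buoyancy requires Δρ = 0, i.e. −α(T_deep − T_surf′) + β(S_deep − S_surf) = 0.
T_surf′ = T_deep − (β/α)·ΔS = 26.1 − (7.4 × 10⁻⁴/1.3 × 10⁻⁴)·(+1.02) = 20.294 °C.
Cooling required: 22.8 − (20.294) = 2.506 °C.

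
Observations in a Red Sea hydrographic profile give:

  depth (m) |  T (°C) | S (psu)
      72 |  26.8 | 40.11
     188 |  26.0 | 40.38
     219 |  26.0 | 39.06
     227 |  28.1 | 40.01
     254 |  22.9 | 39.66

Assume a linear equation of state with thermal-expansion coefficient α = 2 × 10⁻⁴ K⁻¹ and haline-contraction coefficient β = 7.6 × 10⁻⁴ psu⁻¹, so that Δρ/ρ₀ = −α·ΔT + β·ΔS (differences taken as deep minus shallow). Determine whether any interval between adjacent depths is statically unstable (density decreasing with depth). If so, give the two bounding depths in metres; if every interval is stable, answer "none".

Evaluate Δρ/ρ₀ = −αΔT + βΔS across each adjacent pair:
  72–188 m: −αΔT+βΔS = −(2 × 10⁻⁴)(-0.8)+(7.6 × 10⁻⁴)(+0.27) = 3.7 × 10⁻⁴ → stable
  188–219 m: −αΔT+βΔS = −(2 × 10⁻⁴)(+0.0)+(7.6 × 10⁻⁴)(-1.32) = -1.0 × 10⁻³ → UNSTABLE
  219–227 m: −αΔT+βΔS = −(2 × 10⁻⁴)(+2.1)+(7.6 × 10⁻⁴)(+0.95) = 3.0 × 10⁻⁴ → stable
  227–254 m: −αΔT+βΔS = −(2 × 10⁻⁴)(-5.2)+(7.6 × 10⁻⁴)(-0.35) = 7.7 × 10⁻⁴ → stable
The 188–219 m interval has Δρ < 0: lighter water underlies denser water.

188–219 m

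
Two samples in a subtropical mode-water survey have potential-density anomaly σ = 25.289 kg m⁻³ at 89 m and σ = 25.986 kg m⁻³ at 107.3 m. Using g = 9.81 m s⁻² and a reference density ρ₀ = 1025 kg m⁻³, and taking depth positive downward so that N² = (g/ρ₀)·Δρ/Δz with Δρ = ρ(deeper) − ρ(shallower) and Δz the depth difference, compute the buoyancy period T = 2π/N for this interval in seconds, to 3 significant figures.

Δρ = 1025.986 − 1025.289 = 0.697 kg m⁻³ over Δz = 107.3 − 89 = 18.3 m.
N² = (9.81/1025) × (0.697/18.3) = 3.6452 × 10⁻⁴ s⁻².
N = √(3.6452 × 10⁻⁴) = 0.019092 rad s⁻¹, so T = 2π/N = 329.10 s ≈ 329 s.

329 s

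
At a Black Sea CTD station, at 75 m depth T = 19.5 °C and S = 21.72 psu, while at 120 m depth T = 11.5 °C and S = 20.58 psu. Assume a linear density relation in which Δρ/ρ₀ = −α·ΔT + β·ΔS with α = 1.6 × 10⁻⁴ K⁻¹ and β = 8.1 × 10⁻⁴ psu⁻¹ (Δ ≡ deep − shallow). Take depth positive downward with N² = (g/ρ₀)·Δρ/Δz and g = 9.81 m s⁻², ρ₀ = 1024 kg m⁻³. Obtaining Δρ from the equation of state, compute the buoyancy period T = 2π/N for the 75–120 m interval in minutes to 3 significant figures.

ΔT = -8.0 K, ΔS = -1.14 psu (deep − shallow).
Δρ/ρ₀ = −αΔT + βΔS = 1.28 × 10⁻³ − 9.234 × 10⁻⁴ = 3.566 × 10⁻⁴, so Δρ ≈ 0.3652 kg m⁻³.
N² = (g/ρ₀)·Δρ/Δz = g·(Δρ/ρ₀)/Δz = 9.81 × 3.566 × 10⁻⁴ / 45 = 7.7739 × 10⁻⁵ s⁻².
N = √(7.7739 × 10⁻⁵) = 8.8170 × 10⁻³ rad s⁻¹ → T = 2π/N = 712.62 s = 11.877 min ≈ 11.9 min.

11.9 min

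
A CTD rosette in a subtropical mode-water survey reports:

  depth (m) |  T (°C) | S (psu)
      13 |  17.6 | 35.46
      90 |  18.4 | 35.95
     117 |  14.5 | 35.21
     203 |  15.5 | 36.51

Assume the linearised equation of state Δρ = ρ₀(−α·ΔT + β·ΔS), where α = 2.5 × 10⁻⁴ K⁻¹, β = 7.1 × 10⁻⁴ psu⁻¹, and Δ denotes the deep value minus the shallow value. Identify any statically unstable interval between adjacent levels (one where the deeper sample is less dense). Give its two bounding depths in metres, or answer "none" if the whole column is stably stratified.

Evaluate Δρ/ρ₀ = −αΔT + βΔS across each adjacent pair:
  13–90 m: −αΔT+βΔS = −(2.5 × 10⁻⁴)(+0.8)+(7.1 × 10⁻⁴)(+0.49) = 1.5 × 10⁻⁴ → stable
  90–117 m: −αΔT+βΔS = −(2.5 × 10⁻⁴)(-3.9)+(7.1 × 10⁻⁴)(-0.74) = 4.5 × 10⁻⁴ → stable
  117–203 m: −αΔT+βΔS = −(2.5 × 10⁻⁴)(+1.0)+(7.1 × 10⁻⁴)(+1.30) = 6.7 × 10⁻⁴ → stable
Every interval has Δρ > 0: the column is stably stratified throughout.

none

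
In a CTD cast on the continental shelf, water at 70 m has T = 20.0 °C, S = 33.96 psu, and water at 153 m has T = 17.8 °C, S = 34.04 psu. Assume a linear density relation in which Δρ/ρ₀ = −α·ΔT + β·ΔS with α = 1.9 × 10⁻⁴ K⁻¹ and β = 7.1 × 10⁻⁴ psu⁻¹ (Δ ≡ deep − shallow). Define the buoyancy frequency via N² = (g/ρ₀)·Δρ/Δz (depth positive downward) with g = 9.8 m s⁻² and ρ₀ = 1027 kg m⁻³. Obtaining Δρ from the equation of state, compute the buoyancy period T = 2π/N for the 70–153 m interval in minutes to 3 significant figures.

ΔT = -2.2 K, ΔS = +0.08 psu (deep − shallow).
Δρ/ρ₀ = −αΔT + βΔS = 4.18 × 10⁻⁴ + 5.68 × 10⁻⁵ = 4.748 × 10⁻⁴, so Δρ ≈ 0.4876 kg m⁻³.
N² = (g/ρ₀)·Δρ/Δz = g·(Δρ/ρ₀)/Δz = 9.8 × 4.748 × 10⁻⁴ / 83 = 5.6061 × 10⁻⁵ s⁻².
N = √(5.6061 × 10⁻⁵) = 7.4874 × 10⁻³ rad s⁻¹ → T = 2π/N = 839.17 s = 13.986 min ≈ 14.0 min.

14.0 min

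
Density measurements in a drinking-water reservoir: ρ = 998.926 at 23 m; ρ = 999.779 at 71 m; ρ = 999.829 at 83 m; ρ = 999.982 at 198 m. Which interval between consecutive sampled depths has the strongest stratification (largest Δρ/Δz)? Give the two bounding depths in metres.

23–71 m

Compute the density gradient over each adjacent pair:
  23–71 m: Δρ/Δz = 0.853/48 = 0.018 kg m⁻⁴
  71–83 m: Δρ/Δz = 0.050/12 = 4.2 × 10⁻³ kg m⁻⁴
  83–198 m: Δρ/Δz = 0.153/115 = 1.3 × 10⁻³ kg m⁻⁴
The largest gradient is in the 23–71 m interval — the pycnocline.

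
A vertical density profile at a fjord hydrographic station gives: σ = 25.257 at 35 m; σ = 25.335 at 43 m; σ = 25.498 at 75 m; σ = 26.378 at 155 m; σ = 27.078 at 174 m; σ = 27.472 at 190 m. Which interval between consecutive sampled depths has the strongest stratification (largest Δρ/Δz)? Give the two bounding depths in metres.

Compute the density gradient over each adjacent pair:
  35–43 m: Δρ/Δz = 0.078/8 = 9.7 × 10⁻³ kg m⁻⁴
  43–75 m: Δρ/Δz = 0.163/32 = 5.1 × 10⁻³ kg m⁻⁴
  75–155 m: Δρ/Δz = 0.880/80 = 0.011 kg m⁻⁴
  155–174 m: Δρ/Δz = 0.700/19 = 0.037 kg m⁻⁴
  174–190 m: Δρ/Δz = 0.394/16 = 0.025 kg m⁻⁴
The largest gradient is in the 155–174 m interval — the pycnocline.

155–174 m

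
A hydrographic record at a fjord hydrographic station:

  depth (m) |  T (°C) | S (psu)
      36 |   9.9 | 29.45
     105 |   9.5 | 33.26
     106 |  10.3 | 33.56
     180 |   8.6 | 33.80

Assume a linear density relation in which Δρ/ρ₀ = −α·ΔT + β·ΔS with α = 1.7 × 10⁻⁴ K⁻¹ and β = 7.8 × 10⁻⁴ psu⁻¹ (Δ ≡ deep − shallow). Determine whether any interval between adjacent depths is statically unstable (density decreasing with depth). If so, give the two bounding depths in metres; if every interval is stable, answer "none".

none

Evaluate Δρ/ρ₀ = −αΔT + βΔS across each adjacent pair:
  36–105 m: −αΔT+βΔS = −(1.7 × 10⁻⁴)(-0.4)+(7.8 × 10⁻⁴)(+3.81) = 3.0 × 10⁻³ → stable
  105–106 m: −αΔT+βΔS = −(1.7 × 10⁻⁴)(+0.8)+(7.8 × 10⁻⁴)(+0.30) = 9.8 × 10⁻⁵ → stable
  106–180 m: −αΔT+βΔS = −(1.7 × 10⁻⁴)(-1.7)+(7.8 × 10⁻⁴)(+0.24) = 4.8 × 10⁻⁴ → stable
Every interval has Δρ > 0: the column is stably stratified throughout.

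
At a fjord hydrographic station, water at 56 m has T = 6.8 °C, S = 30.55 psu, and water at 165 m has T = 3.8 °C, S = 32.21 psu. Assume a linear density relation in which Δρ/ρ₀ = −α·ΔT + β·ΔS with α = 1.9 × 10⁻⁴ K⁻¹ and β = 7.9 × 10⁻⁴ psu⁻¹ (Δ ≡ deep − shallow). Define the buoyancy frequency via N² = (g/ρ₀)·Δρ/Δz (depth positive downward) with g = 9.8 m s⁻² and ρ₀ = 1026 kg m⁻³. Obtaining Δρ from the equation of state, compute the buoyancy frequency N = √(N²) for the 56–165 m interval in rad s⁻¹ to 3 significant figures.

0.0130 rad s⁻¹

ΔT = -3.0 K, ΔS = +1.66 psu (deep − shallow).
Δρ/ρ₀ = −αΔT + βΔS = 5.70 × 10⁻⁴ + 1.3114 × 10⁻³ = 1.8814 × 10⁻³, so Δρ ≈ 1.930 kg m⁻³.
N² = (g/ρ₀)·Δρ/Δz = g·(Δρ/ρ₀)/Δz = 9.8 × 1.8814 × 10⁻³ / 109 = 1.6915 × 10⁻⁴ s⁻².
N = √(1.6915 × 10⁻⁴) = 0.013006 rad s⁻¹ ≈ 0.0130 rad s⁻¹.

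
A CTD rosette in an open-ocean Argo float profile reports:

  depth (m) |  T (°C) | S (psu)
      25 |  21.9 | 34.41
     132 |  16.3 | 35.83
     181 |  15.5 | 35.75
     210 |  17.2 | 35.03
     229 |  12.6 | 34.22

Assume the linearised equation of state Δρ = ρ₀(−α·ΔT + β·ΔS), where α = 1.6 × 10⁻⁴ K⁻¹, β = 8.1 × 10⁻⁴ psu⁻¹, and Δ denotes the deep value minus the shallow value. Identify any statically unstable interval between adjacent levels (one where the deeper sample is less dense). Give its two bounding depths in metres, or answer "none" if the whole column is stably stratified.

181–210 m

Evaluate Δρ/ρ₀ = −αΔT + βΔS across each adjacent pair:
  25–132 m: −αΔT+βΔS = −(1.6 × 10⁻⁴)(-5.6)+(8.1 × 10⁻⁴)(+1.42) = 2.0 × 10⁻³ → stable
  132–181 m: −αΔT+βΔS = −(1.6 × 10⁻⁴)(-0.8)+(8.1 × 10⁻⁴)(-0.08) = 6.3 × 10⁻⁵ → stable
  181–210 m: −αΔT+βΔS = −(1.6 × 10⁻⁴)(+1.7)+(8.1 × 10⁻⁴)(-0.72) = -8.6 × 10⁻⁴ → UNSTABLE
  210–229 m: −αΔT+βΔS = −(1.6 × 10⁻⁴)(-4.6)+(8.1 × 10⁻⁴)(-0.81) = 8.0 × 10⁻⁵ → stable
The 181–210 m interval has Δρ < 0: lighter water underlies denser water.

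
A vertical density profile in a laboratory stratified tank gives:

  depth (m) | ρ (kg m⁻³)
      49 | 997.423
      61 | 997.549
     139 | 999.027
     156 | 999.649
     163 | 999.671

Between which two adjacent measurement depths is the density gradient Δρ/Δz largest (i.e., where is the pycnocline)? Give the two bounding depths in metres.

Compute the density gradient over each adjacent pair:
  49–61 m: Δρ/Δz = 0.126/12 = 0.011 kg m⁻⁴
  61–139 m: Δρ/Δz = 1.478/78 = 0.019 kg m⁻⁴
  139–156 m: Δρ/Δz = 0.622/17 = 0.037 kg m⁻⁴
  156–163 m: Δρ/Δz = 0.022/7 = 3.1 × 10⁻³ kg m⁻⁴
The largest gradient is in the 139–156 m interval — the pycnocline.

139–156 m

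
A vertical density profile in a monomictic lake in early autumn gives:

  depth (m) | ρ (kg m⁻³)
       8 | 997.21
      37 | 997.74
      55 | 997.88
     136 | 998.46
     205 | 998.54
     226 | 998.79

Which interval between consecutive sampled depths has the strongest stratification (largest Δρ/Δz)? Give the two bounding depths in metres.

8–37 m

Compute the density gradient over each adjacent pair:
  8–37 m: Δρ/Δz = 0.53/29 = 0.018 kg m⁻⁴
  37–55 m: Δρ/Δz = 0.14/18 = 7.8 × 10⁻³ kg m⁻⁴
  55–136 m: Δρ/Δz = 0.58/81 = 7.2 × 10⁻³ kg m⁻⁴
  136–205 m: Δρ/Δz = 0.08/69 = 1.2 × 10⁻³ kg m⁻⁴
  205–226 m: Δρ/Δz = 0.25/21 = 0.012 kg m⁻⁴
The largest gradient is in the 8–37 m interval — the pycnocline.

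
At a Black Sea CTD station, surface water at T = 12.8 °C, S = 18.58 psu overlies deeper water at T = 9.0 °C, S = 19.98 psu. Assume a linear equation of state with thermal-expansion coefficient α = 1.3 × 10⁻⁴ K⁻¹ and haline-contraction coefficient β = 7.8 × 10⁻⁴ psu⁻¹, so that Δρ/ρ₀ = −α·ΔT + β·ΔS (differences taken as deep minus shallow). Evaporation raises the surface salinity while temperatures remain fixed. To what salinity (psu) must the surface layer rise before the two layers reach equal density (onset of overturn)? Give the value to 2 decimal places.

20.61 psu

Neutral buoyancy requires −α(T_deep − T_surf) + β(S_deep − S_surf′) = 0.
S_surf′ = S_deep − (α/β)·ΔT = 19.98 − (1.3 × 10⁻⁴/7.8 × 10⁻⁴)·(-3.8) = 20.6133 psu.
Increase required: 20.6133 − 18.58 = 2.0333 psu.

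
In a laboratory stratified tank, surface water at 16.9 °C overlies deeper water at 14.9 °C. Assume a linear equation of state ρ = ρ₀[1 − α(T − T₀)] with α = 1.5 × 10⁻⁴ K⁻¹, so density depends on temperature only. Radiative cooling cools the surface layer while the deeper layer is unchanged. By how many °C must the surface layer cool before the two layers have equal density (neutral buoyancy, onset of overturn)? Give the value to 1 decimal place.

2.0 °C

With temperature the only control, equal density requires T_surf′ = T_deep.
T_surf′ = 14.9 °C.
Cooling required: 16.9 − 14.9 = 2.0 °C.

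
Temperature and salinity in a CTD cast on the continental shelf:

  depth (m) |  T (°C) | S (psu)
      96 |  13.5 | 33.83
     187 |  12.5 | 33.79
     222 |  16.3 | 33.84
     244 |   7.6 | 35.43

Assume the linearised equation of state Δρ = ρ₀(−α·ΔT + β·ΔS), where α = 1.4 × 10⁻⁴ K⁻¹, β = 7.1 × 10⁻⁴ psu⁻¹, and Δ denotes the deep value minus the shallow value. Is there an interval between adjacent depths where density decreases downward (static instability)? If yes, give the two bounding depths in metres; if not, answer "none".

187–222 m

Evaluate Δρ/ρ₀ = −αΔT + βΔS across each adjacent pair:
  96–187 m: −αΔT+βΔS = −(1.4 × 10⁻⁴)(-1.0)+(7.1 × 10⁻⁴)(-0.04) = 1.1 × 10⁻⁴ → stable
  187–222 m: −αΔT+βΔS = −(1.4 × 10⁻⁴)(+3.8)+(7.1 × 10⁻⁴)(+0.05) = -5.0 × 10⁻⁴ → UNSTABLE
  222–244 m: −αΔT+βΔS = −(1.4 × 10⁻⁴)(-8.7)+(7.1 × 10⁻⁴)(+1.59) = 2.3 × 10⁻³ → stable
The 187–222 m interval has Δρ < 0: lighter water underlies denser water.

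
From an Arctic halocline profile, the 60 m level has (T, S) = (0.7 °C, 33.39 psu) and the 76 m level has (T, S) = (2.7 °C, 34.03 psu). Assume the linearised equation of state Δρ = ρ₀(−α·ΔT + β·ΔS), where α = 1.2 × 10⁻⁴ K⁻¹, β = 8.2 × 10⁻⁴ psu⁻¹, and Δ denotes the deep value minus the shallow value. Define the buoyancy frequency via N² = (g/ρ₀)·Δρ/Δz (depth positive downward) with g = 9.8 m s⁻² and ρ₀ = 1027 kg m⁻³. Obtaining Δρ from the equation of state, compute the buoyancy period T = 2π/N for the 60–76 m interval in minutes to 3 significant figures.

ΔT = +2.0 K, ΔS = +0.64 psu (deep − shallow).
Δρ/ρ₀ = −αΔT + βΔS = -2.40 × 10⁻⁴ + 5.248 × 10⁻⁴ = 2.848 × 10⁻⁴, so Δρ ≈ 0.2925 kg m⁻³.
N² = (g/ρ₀)·Δρ/Δz = g·(Δρ/ρ₀)/Δz = 9.8 × 2.848 × 10⁻⁴ / 16 = 1.7444 × 10⁻⁴ s⁻².
N = √(1.7444 × 10⁻⁴) = 0.013208 rad s⁻¹ → T = 2π/N = 475.71 s = 7.9285 min ≈ 7.93 min.

7.93 min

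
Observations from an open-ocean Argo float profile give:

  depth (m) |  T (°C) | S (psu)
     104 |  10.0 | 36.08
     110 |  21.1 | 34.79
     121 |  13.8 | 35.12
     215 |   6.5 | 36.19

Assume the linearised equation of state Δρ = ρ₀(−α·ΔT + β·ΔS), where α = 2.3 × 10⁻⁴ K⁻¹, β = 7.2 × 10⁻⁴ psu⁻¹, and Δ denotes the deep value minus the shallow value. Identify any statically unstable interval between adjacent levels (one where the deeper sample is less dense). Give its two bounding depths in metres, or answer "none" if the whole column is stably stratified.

Evaluate Δρ/ρ₀ = −αΔT + βΔS across each adjacent pair:
  104–110 m: −αΔT+βΔS = −(2.3 × 10⁻⁴)(+11.1)+(7.2 × 10⁻⁴)(-1.29) = -3.5 × 10⁻³ → UNSTABLE
  110–121 m: −αΔT+βΔS = −(2.3 × 10⁻⁴)(-7.3)+(7.2 × 10⁻⁴)(+0.33) = 1.9 × 10⁻³ → stable
  121–215 m: −αΔT+βΔS = −(2.3 × 10⁻⁴)(-7.3)+(7.2 × 10⁻⁴)(+1.07) = 2.4 × 10⁻³ → stable
The 104–110 m interval has Δρ < 0: lighter water underlies denser water.

104–110 m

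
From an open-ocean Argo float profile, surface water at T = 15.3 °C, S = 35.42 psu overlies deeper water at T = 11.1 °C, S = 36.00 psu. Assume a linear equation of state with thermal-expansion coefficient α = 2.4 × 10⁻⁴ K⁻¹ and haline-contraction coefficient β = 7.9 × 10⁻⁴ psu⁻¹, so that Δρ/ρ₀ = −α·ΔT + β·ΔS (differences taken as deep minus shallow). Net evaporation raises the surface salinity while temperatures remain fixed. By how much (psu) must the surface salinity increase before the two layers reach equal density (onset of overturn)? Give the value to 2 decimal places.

1.86 psu

Neutral buoyancy requires −α(T_deep − T_surf) + β(S_deep − S_surf′) = 0.
S_surf′ = S_deep − (α/β)·ΔT = 36.00 − (2.4 × 10⁻⁴/7.9 × 10⁻⁴)·(-4.2) = 37.2759 psu.
Increase required: 37.2759 − 35.42 = 1.8559 psu.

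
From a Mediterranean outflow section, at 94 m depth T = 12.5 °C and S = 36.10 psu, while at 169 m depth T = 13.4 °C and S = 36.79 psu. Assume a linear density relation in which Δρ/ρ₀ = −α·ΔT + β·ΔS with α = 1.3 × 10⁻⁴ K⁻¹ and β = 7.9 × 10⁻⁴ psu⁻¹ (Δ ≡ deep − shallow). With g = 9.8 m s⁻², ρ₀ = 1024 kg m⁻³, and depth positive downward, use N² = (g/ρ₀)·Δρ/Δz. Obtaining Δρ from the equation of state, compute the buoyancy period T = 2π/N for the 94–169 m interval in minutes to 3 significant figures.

ΔT = +0.9 K, ΔS = +0.69 psu (deep − shallow).
Δρ/ρ₀ = −αΔT + βΔS = -1.17 × 10⁻⁴ + 5.451 × 10⁻⁴ = 4.281 × 10⁻⁴, so Δρ ≈ 0.4384 kg m⁻³.
N² = (g/ρ₀)·Δρ/Δz = g·(Δρ/ρ₀)/Δz = 9.8 × 4.281 × 10⁻⁴ / 75 = 5.5938 × 10⁻⁵ s⁻².
N = √(5.5938 × 10⁻⁵) = 7.4792 × 10⁻³ rad s⁻¹ → T = 2π/N = 840.09 s = 14.002 min ≈ 14.0 min.

14.0 min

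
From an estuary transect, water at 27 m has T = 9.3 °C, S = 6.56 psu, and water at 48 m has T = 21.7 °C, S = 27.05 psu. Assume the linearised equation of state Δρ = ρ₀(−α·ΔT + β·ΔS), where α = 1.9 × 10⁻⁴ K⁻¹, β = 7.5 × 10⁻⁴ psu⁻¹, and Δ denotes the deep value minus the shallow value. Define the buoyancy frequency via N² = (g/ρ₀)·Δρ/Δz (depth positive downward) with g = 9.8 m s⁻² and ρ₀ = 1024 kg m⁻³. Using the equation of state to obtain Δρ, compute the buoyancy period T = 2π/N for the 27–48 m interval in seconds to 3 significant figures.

ΔT = +12.4 K, ΔS = +20.49 psu (deep − shallow).
Δρ/ρ₀ = −αΔT + βΔS = -2.356 × 10⁻³ + 0.0153675 = 0.0130115, so Δρ ≈ 13.32 kg m⁻³.
N² = (g/ρ₀)·Δρ/Δz = g·(Δρ/ρ₀)/Δz = 9.8 × 0.0130115 / 21 = 6.0720 × 10⁻³ s⁻².
N = √(6.0720 × 10⁻³) = 0.077923 rad s⁻¹ → T = 2π/N = 80.633 s ≈ 80.6 s.

80.6 s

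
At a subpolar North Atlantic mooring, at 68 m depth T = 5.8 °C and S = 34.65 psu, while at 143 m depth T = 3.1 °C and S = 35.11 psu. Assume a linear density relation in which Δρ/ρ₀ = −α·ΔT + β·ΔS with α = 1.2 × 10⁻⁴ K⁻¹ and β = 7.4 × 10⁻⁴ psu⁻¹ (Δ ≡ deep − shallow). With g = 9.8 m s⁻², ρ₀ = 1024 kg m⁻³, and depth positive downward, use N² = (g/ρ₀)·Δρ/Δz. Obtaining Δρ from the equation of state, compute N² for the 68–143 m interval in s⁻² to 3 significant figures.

8.68 × 10⁻⁵ s⁻²

ΔT = -2.7 K, ΔS = +0.46 psu (deep − shallow).
Δρ/ρ₀ = −αΔT + βΔS = 3.24 × 10⁻⁴ + 3.404 × 10⁻⁴ = 6.644 × 10⁻⁴, so Δρ ≈ 0.6803 kg m⁻³.
N² = (g/ρ₀)·Δρ/Δz = g·(Δρ/ρ₀)/Δz = 9.8 × 6.644 × 10⁻⁴ / 75 = 8.6815 × 10⁻⁵ s⁻² ≈ 8.68 × 10⁻⁵ s⁻².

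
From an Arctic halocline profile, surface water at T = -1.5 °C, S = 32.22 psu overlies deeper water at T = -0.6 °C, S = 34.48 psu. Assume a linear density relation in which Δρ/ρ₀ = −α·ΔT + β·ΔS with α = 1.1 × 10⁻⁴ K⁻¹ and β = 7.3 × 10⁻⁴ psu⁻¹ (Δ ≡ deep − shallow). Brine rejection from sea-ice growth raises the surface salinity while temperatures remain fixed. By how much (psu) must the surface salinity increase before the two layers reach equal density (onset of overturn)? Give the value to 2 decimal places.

2.12 psu

Neutral buoyancy requires −α(T_deep − T_surf) + β(S_deep − S_surf′) = 0.
S_surf′ = S_deep − (α/β)·ΔT = 34.48 − (1.1 × 10⁻⁴/7.3 × 10⁻⁴)·(+0.9) = 34.3444 psu.
Increase required: 34.3444 − 32.22 = 2.1244 psu.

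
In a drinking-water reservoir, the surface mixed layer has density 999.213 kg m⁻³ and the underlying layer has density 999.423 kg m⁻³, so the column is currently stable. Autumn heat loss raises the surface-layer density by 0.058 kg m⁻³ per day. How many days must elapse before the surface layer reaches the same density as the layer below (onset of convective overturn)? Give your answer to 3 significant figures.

Density deficit of the surface layer: 999.423 − 999.213 = 0.21 kg m⁻³.
Required change = 0.21 / 0.058 = 3.62 days.

3.62 days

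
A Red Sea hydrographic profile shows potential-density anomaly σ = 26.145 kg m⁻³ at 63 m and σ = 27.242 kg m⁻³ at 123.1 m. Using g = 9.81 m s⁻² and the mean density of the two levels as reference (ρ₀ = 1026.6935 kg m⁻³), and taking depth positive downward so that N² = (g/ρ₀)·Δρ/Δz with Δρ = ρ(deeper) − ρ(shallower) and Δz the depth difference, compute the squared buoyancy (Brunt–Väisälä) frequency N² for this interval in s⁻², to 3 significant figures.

Δρ = 1027.242 − 1026.145 = 1.097 kg m⁻³ over Δz = 123.1 − 63 = 60.1 m.
N² = (9.81/1026.6935) × (1.097/60.1) = 1.7441 × 10⁻⁴ s⁻² ≈ 1.74 × 10⁻⁴ s⁻².
Since Δρ > 0 the layer is stably stratified.

1.74 × 10⁻⁴ s⁻²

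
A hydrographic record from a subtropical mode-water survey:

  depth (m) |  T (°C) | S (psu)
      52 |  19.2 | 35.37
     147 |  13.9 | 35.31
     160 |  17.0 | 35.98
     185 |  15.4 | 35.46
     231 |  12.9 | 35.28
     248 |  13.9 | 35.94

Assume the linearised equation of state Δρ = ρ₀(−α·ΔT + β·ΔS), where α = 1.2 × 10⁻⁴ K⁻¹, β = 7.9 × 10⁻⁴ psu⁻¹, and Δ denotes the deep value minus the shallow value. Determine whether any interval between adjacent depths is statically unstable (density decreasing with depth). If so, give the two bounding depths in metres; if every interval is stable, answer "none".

160–185 m

Evaluate Δρ/ρ₀ = −αΔT + βΔS across each adjacent pair:
  52–147 m: −αΔT+βΔS = −(1.2 × 10⁻⁴)(-5.3)+(7.9 × 10⁻⁴)(-0.06) = 5.9 × 10⁻⁴ → stable
  147–160 m: −αΔT+βΔS = −(1.2 × 10⁻⁴)(+3.1)+(7.9 × 10⁻⁴)(+0.67) = 1.6 × 10⁻⁴ → stable
  160–185 m: −αΔT+βΔS = −(1.2 × 10⁻⁴)(-1.6)+(7.9 × 10⁻⁴)(-0.52) = -2.2 × 10⁻⁴ → UNSTABLE
  185–231 m: −αΔT+βΔS = −(1.2 × 10⁻⁴)(-2.5)+(7.9 × 10⁻⁴)(-0.18) = 1.6 × 10⁻⁴ → stable
  231–248 m: −αΔT+βΔS = −(1.2 × 10⁻⁴)(+1.0)+(7.9 × 10⁻⁴)(+0.66) = 4.0 × 10⁻⁴ → stable
The 160–185 m interval has Δρ < 0: lighter water underlies denser water.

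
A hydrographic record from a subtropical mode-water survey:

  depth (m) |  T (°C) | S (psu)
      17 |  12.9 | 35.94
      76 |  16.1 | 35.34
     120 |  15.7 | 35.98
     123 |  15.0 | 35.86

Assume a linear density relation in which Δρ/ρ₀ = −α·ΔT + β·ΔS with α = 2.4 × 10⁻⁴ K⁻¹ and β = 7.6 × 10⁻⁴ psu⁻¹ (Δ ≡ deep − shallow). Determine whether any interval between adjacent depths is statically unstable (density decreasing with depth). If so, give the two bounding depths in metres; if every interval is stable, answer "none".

Evaluate Δρ/ρ₀ = −αΔT + βΔS across each adjacent pair:
  17–76 m: −αΔT+βΔS = −(2.4 × 10⁻⁴)(+3.2)+(7.6 × 10⁻⁴)(-0.60) = -1.2 × 10⁻³ → UNSTABLE
  76–120 m: −αΔT+βΔS = −(2.4 × 10⁻⁴)(-0.4)+(7.6 × 10⁻⁴)(+0.64) = 5.8 × 10⁻⁴ → stable
  120–123 m: −αΔT+βΔS = −(2.4 × 10⁻⁴)(-0.7)+(7.6 × 10⁻⁴)(-0.12) = 7.7 × 10⁻⁵ → stable
The 17–76 m interval has Δρ < 0: lighter water underlies denser water.

17–76 m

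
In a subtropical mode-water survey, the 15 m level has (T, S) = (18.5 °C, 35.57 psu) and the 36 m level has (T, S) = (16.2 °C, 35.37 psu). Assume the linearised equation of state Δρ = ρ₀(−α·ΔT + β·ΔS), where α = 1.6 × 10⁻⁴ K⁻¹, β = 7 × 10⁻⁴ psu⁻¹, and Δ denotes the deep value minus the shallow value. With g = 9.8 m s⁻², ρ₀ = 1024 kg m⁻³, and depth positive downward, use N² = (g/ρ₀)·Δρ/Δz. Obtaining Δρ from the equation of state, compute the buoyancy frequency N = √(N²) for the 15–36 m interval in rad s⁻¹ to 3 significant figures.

0.0103 rad s⁻¹

ΔT = -2.3 K, ΔS = -0.20 psu (deep − shallow).
Δρ/ρ₀ = −αΔT + βΔS = 3.68 × 10⁻⁴ − 1.40 × 10⁻⁴ = 2.28 × 10⁻⁴, so Δρ ≈ 0.2335 kg m⁻³.
N² = (g/ρ₀)·Δρ/Δz = g·(Δρ/ρ₀)/Δz = 9.8 × 2.28 × 10⁻⁴ / 21 = 1.0640 × 10⁻⁴ s⁻².
N = √(1.0640 × 10⁻⁴) = 0.010315 rad s⁻¹ ≈ 0.0103 rad s⁻¹.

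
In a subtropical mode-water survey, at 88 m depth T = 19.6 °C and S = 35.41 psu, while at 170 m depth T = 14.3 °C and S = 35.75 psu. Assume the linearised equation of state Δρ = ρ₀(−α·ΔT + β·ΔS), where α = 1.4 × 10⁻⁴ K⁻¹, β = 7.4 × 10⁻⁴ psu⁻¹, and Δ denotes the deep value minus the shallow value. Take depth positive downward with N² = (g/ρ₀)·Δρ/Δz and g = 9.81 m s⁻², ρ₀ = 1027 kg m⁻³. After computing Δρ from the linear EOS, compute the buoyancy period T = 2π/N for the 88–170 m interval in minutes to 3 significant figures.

ΔT = -5.3 K, ΔS = +0.34 psu (deep − shallow).
Δρ/ρ₀ = −αΔT + βΔS = 7.42 × 10⁻⁴ + 2.516 × 10⁻⁴ = 9.936 × 10⁻⁴, so Δρ ≈ 1.020 kg m⁻³.
N² = (g/ρ₀)·Δρ/Δz = g·(Δρ/ρ₀)/Δz = 9.81 × 9.936 × 10⁻⁴ / 82 = 1.1887 × 10⁻⁴ s⁻².
N = √(1.1887 × 10⁻⁴) = 0.010903 rad s⁻¹ → T = 2π/N = 576.28 s = 9.6047 min ≈ 9.60 min.

9.60 min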